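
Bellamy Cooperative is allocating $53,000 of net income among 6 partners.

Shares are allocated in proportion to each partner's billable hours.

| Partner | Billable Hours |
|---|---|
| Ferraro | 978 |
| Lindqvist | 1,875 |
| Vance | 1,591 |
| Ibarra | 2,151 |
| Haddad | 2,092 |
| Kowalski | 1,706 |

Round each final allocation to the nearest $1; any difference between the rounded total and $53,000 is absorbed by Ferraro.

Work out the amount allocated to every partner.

Ferraro: $4,988 | Lindqvist: $9,562 | Vance: $8,113 | Ibarra: $10,969 | Haddad: $10,668 | Kowalski: $8,700

Sum of billable hours: 10,393.
Raw shares: Ferraro 978/10,393 × $53,000 = 4,987.40; Lindqvist 1,875/10,393 × $53,000 = 9,561.72; Vance 1,591/10,393 × $53,000 = 8,113.44; Ibarra 2,151/10,393 × $53,000 = 10,969.21; Haddad 2,092/10,393 × $53,000 = 10,668.33; Kowalski 1,706/10,393 × $53,000 = 8,699.89.
At nearest $1: Ferraro $4,987; Lindqvist $9,562; Vance $8,113; Ibarra $10,969; Haddad $10,668; Kowalski $8,700. Sum = $52,999.
Difference $53,000 − $52,999 = +$1 applied to Ferraro: Ferraro becomes $4,988.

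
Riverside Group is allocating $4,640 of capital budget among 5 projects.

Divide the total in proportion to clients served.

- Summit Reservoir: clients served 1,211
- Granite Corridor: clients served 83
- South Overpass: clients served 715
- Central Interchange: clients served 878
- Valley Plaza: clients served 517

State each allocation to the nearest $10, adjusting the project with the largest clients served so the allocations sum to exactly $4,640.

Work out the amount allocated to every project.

Summit Reservoir: $1,660 · Granite Corridor: $110 · South Overpass: $970 · Central Interchange: $1,200 · Valley Plaza: $700

Total clients served = 3,404.
Pro-rata amounts: Summit Reservoir 1,211/3,404 × $4,640 = 1,650.72; Granite Corridor 83/3,404 × $4,640 = 113.14; South Overpass 715/3,404 × $4,640 = 974.62; Central Interchange 878/3,404 × $4,640 = 1,196.80; Valley Plaza 517/3,404 × $4,640 = 704.72.
After rounding ($10): Summit Reservoir $1,650; Granite Corridor $110; South Overpass $970; Central Interchange $1,200; Valley Plaza $700. Sum = $4,630.
Difference $4,640 − $4,630 = +$10 applied to largest clients served (Summit Reservoir): Summit Reservoir becomes $1,660.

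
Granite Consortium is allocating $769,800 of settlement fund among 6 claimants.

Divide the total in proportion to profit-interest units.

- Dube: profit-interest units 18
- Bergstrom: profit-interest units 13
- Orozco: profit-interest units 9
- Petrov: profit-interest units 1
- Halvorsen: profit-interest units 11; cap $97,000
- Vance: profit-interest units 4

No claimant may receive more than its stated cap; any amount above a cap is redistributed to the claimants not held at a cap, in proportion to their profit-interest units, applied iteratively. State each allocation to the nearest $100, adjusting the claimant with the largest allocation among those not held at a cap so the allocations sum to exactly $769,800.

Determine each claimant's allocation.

Total profit-interest units = 56.
Unconstrained shares: Dube 247,435.71; Bergstrom 178,703.57; Orozco 123,717.86; Petrov 13,746.43; Halvorsen 151,210.71; Vance 54,985.71.
Capped: Halvorsen ($97,000); remaining pool $672,800 reallocated over remaining profit-interest units 45.
Shares after redistribution: Dube 269,120.00 → $269,100; Bergstrom 194,364.44 → $194,400; Orozco 134,560.00 → $134,600; Petrov 14,951.11 → $15,000; Vance 59,804.44 → $59,800.
Rounding difference −$100 applied to Dube → $269,000.

Dube: $269,000; Bergstrom: $194,400; Orozco: $134,600; Petrov: $15,000; Halvorsen: $97,000; Vance: $59,800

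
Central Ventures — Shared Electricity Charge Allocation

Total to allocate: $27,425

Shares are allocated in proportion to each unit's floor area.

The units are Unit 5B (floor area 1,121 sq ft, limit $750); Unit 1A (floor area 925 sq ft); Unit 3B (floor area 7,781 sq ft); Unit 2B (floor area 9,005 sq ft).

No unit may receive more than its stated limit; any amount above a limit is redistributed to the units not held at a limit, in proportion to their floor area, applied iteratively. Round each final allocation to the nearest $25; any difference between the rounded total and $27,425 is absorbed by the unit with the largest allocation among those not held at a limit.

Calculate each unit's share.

Unit 5B: $750 · Unit 1A: $1,400 · Unit 3B: $11,725 · Unit 2B: $13,550

Combined floor area = 18,832.
Unconstrained shares: Unit 5B 1,632.51; Unit 1A 1,347.08; Unit 3B 11,331.45; Unit 2B 13,113.96.
Cap binds for Unit 5B ($750); remaining pool $26,675 reallocated over remaining floor area 17,711.
Redistributed shares: Unit 1A 1,393.17 → $1,400; Unit 3B 11,719.17 → $11,725; Unit 2B 13,562.67 → $13,575.
Rounding difference −$25 applied to Unit 2B → $13,550.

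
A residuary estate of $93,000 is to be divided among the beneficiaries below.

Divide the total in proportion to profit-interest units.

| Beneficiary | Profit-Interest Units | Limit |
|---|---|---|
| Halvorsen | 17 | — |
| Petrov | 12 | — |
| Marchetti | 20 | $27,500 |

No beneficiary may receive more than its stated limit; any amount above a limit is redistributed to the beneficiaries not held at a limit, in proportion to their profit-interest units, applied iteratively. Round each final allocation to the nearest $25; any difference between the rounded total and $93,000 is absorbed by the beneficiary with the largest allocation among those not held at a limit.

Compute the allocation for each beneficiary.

Total profit-interest units = 49.
Unconstrained shares: Halvorsen 32,265.31; Petrov 22,775.51; Marchetti 37,959.18.
Cap binds for Marchetti ($27,500); balance $65,500 reallocated over remaining profit-interest units 29.
Remaining shares: Halvorsen 38,396.55 → $38,400; Petrov 27,103.45 → $27,100.

Halvorsen: $38,400 | Petrov: $27,100 | Marchetti: $27,500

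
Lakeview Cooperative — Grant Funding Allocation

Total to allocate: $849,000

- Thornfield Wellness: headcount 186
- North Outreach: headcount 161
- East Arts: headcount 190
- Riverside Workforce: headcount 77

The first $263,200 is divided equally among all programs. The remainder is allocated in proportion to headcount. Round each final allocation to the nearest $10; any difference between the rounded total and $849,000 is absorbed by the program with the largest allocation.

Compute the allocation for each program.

First tranche $263,200 split equally: $65,800 each.
Remainder $585,800 by headcount (total 614): Thornfield Wellness 177,457.33 → $177,460; North Outreach 153,605.54 → $153,610; East Arts 181,273.62 → $181,270; Riverside Workforce 73,463.52 → $73,460.
Totals: Thornfield Wellness $65,800 + $177,460 = $243,260; North Outreach $65,800 + $153,610 = $219,410; East Arts $65,800 + $181,270 = $247,070; Riverside Workforce $65,800 + $73,460 = $139,260.

Thornfield Wellness: $243,260; North Outreach: $219,410; East Arts: $247,070; Riverside Workforce: $139,260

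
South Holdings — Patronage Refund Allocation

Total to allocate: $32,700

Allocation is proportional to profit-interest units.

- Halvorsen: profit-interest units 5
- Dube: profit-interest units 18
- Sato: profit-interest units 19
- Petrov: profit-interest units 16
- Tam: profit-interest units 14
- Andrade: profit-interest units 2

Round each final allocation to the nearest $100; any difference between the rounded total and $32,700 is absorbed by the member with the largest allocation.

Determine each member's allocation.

Halvorsen: $2,200; Dube: $8,000; Sato: $8,300; Petrov: $7,100; Tam: $6,200; Andrade: $900

Total profit-interest units = 74.
Pro-rata amounts: Halvorsen 5/74 × $32,700 = 2,209.46; Dube 18/74 × $32,700 = 7,954.05; Sato 19/74 × $32,700 = 8,395.95; Petrov 16/74 × $32,700 = 7,070.27; Tam 14/74 × $32,700 = 6,186.49; Andrade 2/74 × $32,700 = 883.78.
At nearest $100: Halvorsen $2,200; Dube $8,000; Sato $8,400; Petrov $7,100; Tam $6,200; Andrade $900. Sum = $32,800.
Difference $32,700 − $32,800 = −$100 applied to largest allocation (Sato): Sato becomes $8,300.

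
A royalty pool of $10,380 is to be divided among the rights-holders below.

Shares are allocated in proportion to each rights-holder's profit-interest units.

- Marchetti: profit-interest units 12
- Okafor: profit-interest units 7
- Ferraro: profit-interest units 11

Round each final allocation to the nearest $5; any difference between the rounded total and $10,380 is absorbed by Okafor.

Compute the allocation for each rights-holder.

Sum of profit-interest units: 30.
Proportional shares: Marchetti 12/30 × $10,380 = 4,152.00; Okafor 7/30 × $10,380 = 2,422.00; Ferraro 11/30 × $10,380 = 3,806.00.
At nearest $5: Marchetti $4,150; Okafor $2,420; Ferraro $3,805. Sum = $10,375.
Difference $10,380 − $10,375 = +$5 applied to Okafor: Okafor becomes $2,425.

Marchetti: $4,150 | Okafor: $2,425 | Ferraro: $3,805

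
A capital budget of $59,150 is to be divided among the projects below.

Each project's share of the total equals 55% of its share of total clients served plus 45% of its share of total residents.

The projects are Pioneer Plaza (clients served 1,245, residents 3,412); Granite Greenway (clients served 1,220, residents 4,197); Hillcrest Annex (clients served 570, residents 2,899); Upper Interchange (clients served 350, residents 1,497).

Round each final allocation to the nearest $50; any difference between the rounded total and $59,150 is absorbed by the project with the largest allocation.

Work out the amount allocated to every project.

Clients served total 3,385; residents total 12,005.
Combined weights (55% clients served + 45% residents): Pioneer Plaza 0.3302; Granite Greenway 0.3555; Hillcrest Annex 0.2013; Upper Interchange 0.1130.
Pro-rata amounts: Pioneer Plaza 19,530.52; Granite Greenway 21,030.75; Hillcrest Annex 11,905.81; Upper Interchange 6,682.92.
At nearest $50: Pioneer Plaza $19,550; Granite Greenway $21,050; Hillcrest Annex $11,900; Upper Interchange $6,700. Sum = $59,200.
Difference $59,150 − $59,200 = −$50 applied to largest allocation (Granite Greenway): Granite Greenway becomes $21,000.

Pioneer Plaza: $19,550 | Granite Greenway: $21,000 | Hillcrest Annex: $11,900 | Upper Interchange: $6,700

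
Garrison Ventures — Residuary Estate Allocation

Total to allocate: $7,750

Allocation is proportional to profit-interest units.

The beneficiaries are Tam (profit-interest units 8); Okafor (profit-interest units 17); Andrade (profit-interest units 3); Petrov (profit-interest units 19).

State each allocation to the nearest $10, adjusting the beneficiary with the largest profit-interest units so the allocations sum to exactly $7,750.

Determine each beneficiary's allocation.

Tam: $1,320 | Okafor: $2,800 | Andrade: $490 | Petrov: $3,140

Profit-interest units total: 47.
Raw shares: Tam 8/47 × $7,750 = 1,319.15; Okafor 17/47 × $7,750 = 2,803.19; Andrade 3/47 × $7,750 = 494.68; Petrov 19/47 × $7,750 = 3,132.98.
Rounded to nearest $10: Tam $1,320; Okafor $2,800; Andrade $490; Petrov $3,130. Sum = $7,740.
Difference $7,750 − $7,740 = +$10 applied to largest profit-interest units (Petrov): Petrov becomes $3,140.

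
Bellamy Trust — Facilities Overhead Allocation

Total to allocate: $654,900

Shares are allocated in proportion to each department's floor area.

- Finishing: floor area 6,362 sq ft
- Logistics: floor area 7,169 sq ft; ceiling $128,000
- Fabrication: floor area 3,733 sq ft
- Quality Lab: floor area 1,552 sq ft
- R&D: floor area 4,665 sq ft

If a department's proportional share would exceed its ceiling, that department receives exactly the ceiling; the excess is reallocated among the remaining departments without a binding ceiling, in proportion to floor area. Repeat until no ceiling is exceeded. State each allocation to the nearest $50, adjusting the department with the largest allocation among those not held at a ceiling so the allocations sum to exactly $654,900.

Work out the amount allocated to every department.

Floor area total: 23,481.
Pro-rata shares before constraints: Finishing 177,440.22; Logistics 199,947.96; Fabrication 104,115.74; Quality Lab 43,286.27; R&D 130,109.81.
Held at cap: Logistics ($128,000); residual $526,900 reallocated over remaining floor area 16,312.
Redistributed shares: Finishing 205,501.34 → $205,500; Fabrication 120,581.03 → $120,600; Quality Lab 50,131.73 → $50,150; R&D 150,685.91 → $150,700.
Rounding difference −$50 applied to Finishing → $205,450.

Finishing: $205,450; Logistics: $128,000; Fabrication: $120,600; Quality Lab: $50,150; R&D: $150,700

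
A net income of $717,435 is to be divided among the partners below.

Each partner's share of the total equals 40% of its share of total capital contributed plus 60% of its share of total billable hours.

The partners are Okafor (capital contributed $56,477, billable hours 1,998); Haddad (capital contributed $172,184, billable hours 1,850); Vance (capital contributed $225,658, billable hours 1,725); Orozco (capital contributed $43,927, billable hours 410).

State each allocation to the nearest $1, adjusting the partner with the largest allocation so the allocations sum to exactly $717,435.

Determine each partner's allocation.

Okafor: $176,280 · Haddad: $232,275 · Vance: $254,081 · Orozco: $54,799

Totals — capital contributed 498,246, billable hours 5,983.
Combined weights (40% capital contributed + 60% billable hours): Okafor 0.2457; Haddad 0.3238; Vance 0.3542; Orozco 0.0764.
Raw shares: Okafor 176,279.78; Haddad 232,275.16; Vance 254,081.08; Orozco 54,798.98.
After rounding ($1): Okafor $176,280; Haddad $232,275; Vance $254,081; Orozco $54,799. Sum = $717,435.
Sum already equals the total — no adjustment.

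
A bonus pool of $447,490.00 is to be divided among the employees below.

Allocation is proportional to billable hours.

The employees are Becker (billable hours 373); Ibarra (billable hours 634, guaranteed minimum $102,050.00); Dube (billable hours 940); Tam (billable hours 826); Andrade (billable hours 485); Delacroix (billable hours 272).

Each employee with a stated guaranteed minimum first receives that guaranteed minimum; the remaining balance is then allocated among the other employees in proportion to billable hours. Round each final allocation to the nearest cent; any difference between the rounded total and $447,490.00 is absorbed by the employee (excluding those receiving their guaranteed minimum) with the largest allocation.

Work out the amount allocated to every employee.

Minimums first: Ibarra $102,050.00. Residual $345,440.00.
Residual split over remaining billable hours 2,896: Becker 44,492.0994 → $44,492.10; Dube 112,124.8619 → $112,124.86; Tam 98,526.7403 → $98,526.74; Andrade 57,851.6575 → $57,851.66; Delacroix 32,444.6409 → $32,444.64.

Becker: $44,492.10; Ibarra: $102,050.00; Dube: $112,124.86; Tam: $98,526.74; Andrade: $57,851.66; Delacroix: $32,444.64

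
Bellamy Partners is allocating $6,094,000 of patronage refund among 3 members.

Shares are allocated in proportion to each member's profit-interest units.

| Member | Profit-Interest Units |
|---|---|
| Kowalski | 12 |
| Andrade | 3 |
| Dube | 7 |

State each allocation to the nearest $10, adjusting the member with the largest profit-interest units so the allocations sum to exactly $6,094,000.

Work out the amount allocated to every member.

Profit-interest units total: 12 + 3 + 7 = 22.
Pro-rata amounts: Kowalski 3,324,000.00; Andrade 831,000.00; Dube 1,939,000.00.
Rounded to nearest $10: Kowalski $3,324,000; Andrade $831,000; Dube $1,939,000. Sum = $6,094,000.
No rounding difference to absorb.

Kowalski: $3,324,000 · Andrade: $831,000 · Dube: $1,939,000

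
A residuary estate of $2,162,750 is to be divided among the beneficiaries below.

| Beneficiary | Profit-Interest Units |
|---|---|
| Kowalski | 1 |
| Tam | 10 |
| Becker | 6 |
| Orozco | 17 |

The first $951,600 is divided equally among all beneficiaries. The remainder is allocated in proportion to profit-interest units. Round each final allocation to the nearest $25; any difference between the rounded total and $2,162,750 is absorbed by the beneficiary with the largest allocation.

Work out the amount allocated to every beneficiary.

Kowalski: $273,525; Tam: $594,125; Becker: $451,625; Orozco: $843,475

Equal tier: $951,600 ÷ 4 = $237,900 apiece.
Remainder $1,211,150 by profit-interest units (total 34): Kowalski 35,622.06 → $35,625; Tam 356,220.59 → $356,225; Becker 213,732.35 → $213,725; Orozco 605,575.00 → $605,575.
Totals: Kowalski $237,900 + $35,625 = $273,525; Tam $237,900 + $356,225 = $594,125; Becker $237,900 + $213,725 = $451,625; Orozco $237,900 + $605,575 = $843,475.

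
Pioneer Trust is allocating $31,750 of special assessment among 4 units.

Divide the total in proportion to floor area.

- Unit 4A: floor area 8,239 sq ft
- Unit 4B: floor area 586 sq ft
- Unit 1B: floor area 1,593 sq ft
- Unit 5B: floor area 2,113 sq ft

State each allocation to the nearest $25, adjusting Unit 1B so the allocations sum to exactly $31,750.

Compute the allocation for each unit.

Unit 4A: $20,875 | Unit 4B: $1,475 | Unit 1B: $4,050 | Unit 5B: $5,350

Total floor area = 12,531.
Raw shares: Unit 4A 8,239/12,531 × $31,750 = 20,875.29; Unit 4B 586/12,531 × $31,750 = 1,484.76; Unit 1B 1,593/12,531 × $31,750 = 4,036.21; Unit 5B 2,113/12,531 × $31,750 = 5,353.74.
Rounded to nearest $25: Unit 4A $20,875; Unit 4B $1,475; Unit 1B $4,025; Unit 5B $5,350. Sum = $31,725.
Difference $31,750 − $31,725 = +$25 applied to Unit 1B: Unit 1B becomes $4,050.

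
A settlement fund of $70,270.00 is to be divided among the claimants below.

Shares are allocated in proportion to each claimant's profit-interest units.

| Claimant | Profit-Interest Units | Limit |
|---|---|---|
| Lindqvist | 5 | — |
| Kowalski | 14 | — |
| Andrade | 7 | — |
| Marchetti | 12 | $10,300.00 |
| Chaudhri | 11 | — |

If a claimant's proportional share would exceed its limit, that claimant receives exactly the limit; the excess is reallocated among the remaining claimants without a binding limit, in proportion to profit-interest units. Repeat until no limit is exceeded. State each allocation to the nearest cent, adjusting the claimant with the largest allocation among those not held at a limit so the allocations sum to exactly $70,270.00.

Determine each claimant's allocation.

Lindqvist: $8,104.05 · Kowalski: $22,691.35 · Andrade: $11,345.68 · Marchetti: $10,300.00 · Chaudhri: $17,828.92

Total profit-interest units = 49.
Pro-rata shares before constraints: Lindqvist 7,170.4082; Kowalski 20,077.1429; Andrade 10,038.5714; Marchetti 17,208.9796; Chaudhri 15,774.8980.
Cap binds for Marchetti ($10,300.00); balance $59,970.00 reallocated over remaining profit-interest units 37.
Remaining shares: Lindqvist 8,104.0541 → $8,104.05; Kowalski 22,691.3514 → $22,691.35; Andrade 11,345.6757 → $11,345.68; Chaudhri 17,828.9189 → $17,828.92.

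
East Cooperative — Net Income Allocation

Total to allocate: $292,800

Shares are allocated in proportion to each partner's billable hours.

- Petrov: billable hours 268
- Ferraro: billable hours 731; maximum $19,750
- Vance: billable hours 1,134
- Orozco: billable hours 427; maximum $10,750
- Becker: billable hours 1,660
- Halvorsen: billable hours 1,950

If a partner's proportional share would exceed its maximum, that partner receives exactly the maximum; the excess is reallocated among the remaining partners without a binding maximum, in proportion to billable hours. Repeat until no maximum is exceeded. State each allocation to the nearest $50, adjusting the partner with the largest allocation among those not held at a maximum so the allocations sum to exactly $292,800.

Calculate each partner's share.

Total billable hours = 6,170.
Pro-rata shares before constraints: Petrov 12,718.06; Ferraro 34,689.92; Vance 53,814.46; Orozco 20,263.47; Becker 78,776.01; Halvorsen 92,538.09.
Held at cap: Ferraro ($19,750), Orozco ($10,750); balance $262,300 reallocated over remaining billable hours 5,012.
Remaining shares: Petrov 14,025.62 → $14,050; Vance 59,347.21 → $59,350; Becker 86,875.10 → $86,900; Halvorsen 102,052.08 → $102,050.
Rounding difference −$50 applied to Halvorsen → $102,000.

Petrov: $14,050; Ferraro: $19,750; Vance: $59,350; Orozco: $10,750; Becker: $86,900; Halvorsen: $102,000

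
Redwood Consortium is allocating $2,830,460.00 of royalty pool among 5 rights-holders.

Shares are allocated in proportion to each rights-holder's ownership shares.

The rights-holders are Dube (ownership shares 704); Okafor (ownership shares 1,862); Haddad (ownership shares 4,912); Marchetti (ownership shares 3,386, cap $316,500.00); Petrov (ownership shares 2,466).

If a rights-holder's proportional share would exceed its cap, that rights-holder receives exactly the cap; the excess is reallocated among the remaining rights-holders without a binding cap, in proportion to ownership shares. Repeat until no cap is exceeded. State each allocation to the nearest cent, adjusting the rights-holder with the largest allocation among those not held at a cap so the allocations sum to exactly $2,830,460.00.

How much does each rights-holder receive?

Sum of ownership shares: 13,330.
Proportional shares (ignoring caps): Dube 149,485.6594; Okafor 395,372.5821; Haddad 1,043,002.2146; Marchetti 718,975.0608; Petrov 523,624.4831.
Cap binds for Marchetti ($316,500.00); residual $2,513,960.00 reallocated over remaining ownership shares 9,944.
Shares after redistribution: Dube 177,979.4690 → $177,979.47; Okafor 470,735.4706 → $470,735.47; Haddad 1,241,811.2953 → $1,241,811.30; Petrov 623,433.7651 → $623,433.77.
Rounding difference −$0.01 applied to Haddad → $1,241,811.29.

Dube: $177,979.47; Okafor: $470,735.47; Haddad: $1,241,811.29; Marchetti: $316,500.00; Petrov: $623,433.77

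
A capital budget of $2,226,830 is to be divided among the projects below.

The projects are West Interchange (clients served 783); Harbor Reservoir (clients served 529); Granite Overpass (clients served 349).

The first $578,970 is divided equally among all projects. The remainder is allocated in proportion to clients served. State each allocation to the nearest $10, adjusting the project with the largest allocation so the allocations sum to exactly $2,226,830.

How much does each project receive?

$578,970 shared equally gives $192,990 per project.
Remainder $1,647,860 by clients served (total 1,661): West Interchange 776,805.77 → $776,810; Harbor Reservoir 524,815.14 → $524,820; Granite Overpass 346,239.10 → $346,240.
Rounding difference −$10 on remainder applied to West Interchange.
Totals: West Interchange $192,990 + $776,800 = $969,790; Harbor Reservoir $192,990 + $524,820 = $717,810; Granite Overpass $192,990 + $346,240 = $539,230.

West Interchange: $969,790 · Harbor Reservoir: $717,810 · Granite Overpass: $539,230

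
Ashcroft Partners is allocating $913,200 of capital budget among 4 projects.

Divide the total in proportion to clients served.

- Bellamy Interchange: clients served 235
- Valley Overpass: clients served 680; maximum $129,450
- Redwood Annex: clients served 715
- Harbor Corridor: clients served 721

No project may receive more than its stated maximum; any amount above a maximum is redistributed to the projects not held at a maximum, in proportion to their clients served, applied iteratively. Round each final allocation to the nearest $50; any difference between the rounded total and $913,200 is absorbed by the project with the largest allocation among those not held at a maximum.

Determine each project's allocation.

Clients served total: 2,351.
Unconstrained shares: Bellamy Interchange 91,281.16; Valley Overpass 264,132.71; Redwood Annex 277,727.78; Harbor Corridor 280,058.36.
Held at cap: Valley Overpass ($129,450); remaining pool $783,750 reallocated over remaining clients served 1,671.
Remaining shares: Bellamy Interchange 110,222.17 → $110,200; Redwood Annex 335,356.82 → $335,350; Harbor Corridor 338,171.01 → $338,150.
Rounding difference +$50 applied to Harbor Corridor → $338,200.

Bellamy Interchange: $110,200; Valley Overpass: $129,450; Redwood Annex: $335,350; Harbor Corridor: $338,200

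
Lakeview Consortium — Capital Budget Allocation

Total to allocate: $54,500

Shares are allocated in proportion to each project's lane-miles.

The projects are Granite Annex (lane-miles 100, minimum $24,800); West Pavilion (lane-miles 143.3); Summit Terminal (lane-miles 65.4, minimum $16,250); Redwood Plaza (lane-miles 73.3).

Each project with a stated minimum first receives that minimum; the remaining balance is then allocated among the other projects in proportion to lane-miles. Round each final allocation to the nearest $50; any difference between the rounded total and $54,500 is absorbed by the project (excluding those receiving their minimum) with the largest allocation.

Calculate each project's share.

Minimums first: Granite Annex $24,800; Summit Terminal $16,250. Remaining pool $13,450.
Remaining pool split over remaining lane-miles 216.6: West Pavilion 8,898.36 → $8,900; Redwood Plaza 4,551.64 → $4,550.

Granite Annex: $24,800; West Pavilion: $8,900; Summit Terminal: $16,250; Redwood Plaza: $4,550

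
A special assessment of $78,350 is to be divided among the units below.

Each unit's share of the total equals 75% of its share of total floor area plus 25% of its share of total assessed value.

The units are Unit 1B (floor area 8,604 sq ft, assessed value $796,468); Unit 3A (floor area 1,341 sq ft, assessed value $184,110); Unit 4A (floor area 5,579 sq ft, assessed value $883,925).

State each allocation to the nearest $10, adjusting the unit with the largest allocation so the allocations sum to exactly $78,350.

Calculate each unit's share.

Unit 1B: $40,940 | Unit 3A: $7,010 | Unit 4A: $30,400

Floor area total 15,524; assessed value total 1,864,503.
Composite weights (75% floor area + 25% assessed value): Unit 1B 0.5225; Unit 3A 0.0895; Unit 4A 0.3881.
Unrounded shares: Unit 1B 40,935.72; Unit 3A 7,010.21; Unit 4A 30,404.07.
At nearest $10: Unit 1B $40,940; Unit 3A $7,010; Unit 4A $30,400. Sum = $78,350.
Sum already equals the total — no adjustment.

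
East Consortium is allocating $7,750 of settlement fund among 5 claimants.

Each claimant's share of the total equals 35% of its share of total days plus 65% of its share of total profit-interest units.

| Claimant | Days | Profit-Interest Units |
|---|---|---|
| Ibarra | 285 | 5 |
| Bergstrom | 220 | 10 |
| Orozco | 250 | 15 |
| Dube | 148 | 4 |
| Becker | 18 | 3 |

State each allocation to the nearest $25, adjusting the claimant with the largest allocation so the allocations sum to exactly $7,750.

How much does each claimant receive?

Ibarra: $1,525; Bergstrom: $2,000; Orozco: $2,800; Dube: $975; Becker: $450

Days total 921; profit-interest units total 37.
Composite weights (35% days + 65% profit-interest units): Ibarra 0.1961; Bergstrom 0.2593; Orozco 0.3585; Dube 0.1265; Becker 0.0595.
Proportional shares: Ibarra 1,520.12; Bergstrom 2,009.42; Orozco 2,778.52; Dube 980.48; Becker 461.46.
Rounded to nearest $25: Ibarra $1,525; Bergstrom $2,000; Orozco $2,775; Dube $975; Becker $450. Sum = $7,725.
Difference $7,750 − $7,725 = +$25 applied to largest allocation (Orozco): Orozco becomes $2,800.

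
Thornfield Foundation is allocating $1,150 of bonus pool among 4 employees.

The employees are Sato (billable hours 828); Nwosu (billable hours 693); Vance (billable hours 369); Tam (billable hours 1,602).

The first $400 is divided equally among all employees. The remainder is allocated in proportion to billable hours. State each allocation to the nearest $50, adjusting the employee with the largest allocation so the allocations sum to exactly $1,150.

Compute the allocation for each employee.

Equal tier: $400 ÷ 4 = $100 apiece.
Remainder $750 by billable hours (total 3,492): Sato 177.84 → $200; Nwosu 148.84 → $150; Vance 79.25 → $100; Tam 344.07 → $350.
Rounding difference −$50 on remainder applied to Tam.
Totals: Sato $100 + $200 = $300; Nwosu $100 + $150 = $250; Vance $100 + $100 = $200; Tam $100 + $300 = $400.

Sato: $300 | Nwosu: $250 | Vance: $200 | Tam: $400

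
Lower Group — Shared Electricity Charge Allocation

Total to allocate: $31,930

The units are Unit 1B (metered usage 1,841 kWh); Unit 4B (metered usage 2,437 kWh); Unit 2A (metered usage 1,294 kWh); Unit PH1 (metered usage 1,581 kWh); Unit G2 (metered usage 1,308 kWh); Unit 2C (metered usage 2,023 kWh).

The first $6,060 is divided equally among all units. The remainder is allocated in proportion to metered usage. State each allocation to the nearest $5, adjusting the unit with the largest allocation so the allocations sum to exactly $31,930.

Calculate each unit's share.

Unit 1B: $5,555; Unit 4B: $7,020; Unit 2A: $4,205; Unit PH1: $4,910; Unit G2: $4,240; Unit 2C: $6,000

$6,060 shared equally gives $1,010 per unit.
Remainder $25,870 by metered usage (total 10,484): Unit 1B 4,542.80 → $4,545; Unit 4B 6,013.47 → $6,015; Unit 2A 3,193.04 → $3,195; Unit PH1 3,901.23 → $3,900; Unit G2 3,227.58 → $3,230; Unit 2C 4,991.89 → $4,990.
Rounding difference −$5 on remainder applied to Unit 4B.
Totals: Unit 1B $1,010 + $4,545 = $5,555; Unit 4B $1,010 + $6,010 = $7,020; Unit 2A $1,010 + $3,195 = $4,205; Unit PH1 $1,010 + $3,900 = $4,910; Unit G2 $1,010 + $3,230 = $4,240; Unit 2C $1,010 + $4,990 = $6,000.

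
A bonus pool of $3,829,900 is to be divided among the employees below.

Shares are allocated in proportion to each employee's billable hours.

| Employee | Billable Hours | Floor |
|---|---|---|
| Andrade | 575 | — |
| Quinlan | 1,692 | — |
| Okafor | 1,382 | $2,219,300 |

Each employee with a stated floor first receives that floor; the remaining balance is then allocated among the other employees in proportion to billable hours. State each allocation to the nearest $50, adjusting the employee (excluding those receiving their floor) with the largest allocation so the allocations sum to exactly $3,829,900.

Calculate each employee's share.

Guaranteed amounts: Okafor $2,219,300. Remaining pool $1,610,600.
Remaining pool split over remaining billable hours 2,267: Andrade 408,511.25 → $408,500; Quinlan 1,202,088.75 → $1,202,100.

Andrade: $408,500; Quinlan: $1,202,100; Okafor: $2,219,300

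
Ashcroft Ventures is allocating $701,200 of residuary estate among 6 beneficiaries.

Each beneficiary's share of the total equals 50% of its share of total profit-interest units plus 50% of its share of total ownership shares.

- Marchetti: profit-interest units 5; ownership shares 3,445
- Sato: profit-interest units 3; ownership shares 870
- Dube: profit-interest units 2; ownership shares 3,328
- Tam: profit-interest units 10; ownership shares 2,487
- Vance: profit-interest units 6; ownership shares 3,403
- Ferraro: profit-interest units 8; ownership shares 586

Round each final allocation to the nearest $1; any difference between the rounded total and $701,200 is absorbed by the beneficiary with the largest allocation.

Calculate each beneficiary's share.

Profit-interest units total 34; ownership shares total 14,119.
Composite weights (50% profit-interest units + 50% ownership shares): Marchetti 0.1955; Sato 0.0749; Dube 0.1473; Tam 0.2351; Vance 0.2087; Ferraro 0.1384.
Proportional shares: Marchetti 137,104.33; Sato 52,538.95; Dube 103,263.72; Tam 164,874.30; Vance 146,373.16; Ferraro 97,045.54.
Rounded to nearest $1: Marchetti $137,104; Sato $52,539; Dube $103,264; Tam $164,874; Vance $146,373; Ferraro $97,046. Sum = $701,200.
Sum already equals the total — no adjustment.

Marchetti: $137,104 | Sato: $52,539 | Dube: $103,264 | Tam: $164,874 | Vance: $146,373 | Ferraro: $97,046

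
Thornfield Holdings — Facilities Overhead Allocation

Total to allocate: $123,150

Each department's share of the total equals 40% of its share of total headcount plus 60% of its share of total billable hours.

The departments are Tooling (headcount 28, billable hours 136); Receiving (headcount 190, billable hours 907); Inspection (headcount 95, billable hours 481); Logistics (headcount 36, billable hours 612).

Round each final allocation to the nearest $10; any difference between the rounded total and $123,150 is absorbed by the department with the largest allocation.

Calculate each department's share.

Tooling: $8,660 | Receiving: $58,190 | Inspection: $30,050 | Logistics: $26,250

Headcount total 349; billable hours total 2,136.
Composite weights (40% headcount + 60% billable hours): Tooling 0.0703; Receiving 0.4725; Inspection 0.2440; Logistics 0.2132.
Unrounded shares: Tooling 8,656.70; Receiving 58,193.34; Inspection 30,047.97; Logistics 26,251.99.
After rounding ($10): Tooling $8,660; Receiving $58,190; Inspection $30,050; Logistics $26,250. Sum = $123,150.
Rounded total matches; no reconciliation needed.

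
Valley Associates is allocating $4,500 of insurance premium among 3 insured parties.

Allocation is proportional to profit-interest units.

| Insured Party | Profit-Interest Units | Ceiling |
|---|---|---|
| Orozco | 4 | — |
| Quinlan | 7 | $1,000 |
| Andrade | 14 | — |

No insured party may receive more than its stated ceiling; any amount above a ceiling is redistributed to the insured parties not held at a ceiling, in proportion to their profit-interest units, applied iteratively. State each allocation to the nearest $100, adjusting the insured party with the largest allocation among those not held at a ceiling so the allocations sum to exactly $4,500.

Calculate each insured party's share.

Orozco: $800; Quinlan: $1,000; Andrade: $2,700

Combined profit-interest units = 25.
Unconstrained shares: Orozco 720.00; Quinlan 1,260.00; Andrade 2,520.00.
Held at cap: Quinlan ($1,000); balance $3,500 reallocated over remaining profit-interest units 18.
Shares after redistribution: Orozco 777.78 → $800; Andrade 2,722.22 → $2,700.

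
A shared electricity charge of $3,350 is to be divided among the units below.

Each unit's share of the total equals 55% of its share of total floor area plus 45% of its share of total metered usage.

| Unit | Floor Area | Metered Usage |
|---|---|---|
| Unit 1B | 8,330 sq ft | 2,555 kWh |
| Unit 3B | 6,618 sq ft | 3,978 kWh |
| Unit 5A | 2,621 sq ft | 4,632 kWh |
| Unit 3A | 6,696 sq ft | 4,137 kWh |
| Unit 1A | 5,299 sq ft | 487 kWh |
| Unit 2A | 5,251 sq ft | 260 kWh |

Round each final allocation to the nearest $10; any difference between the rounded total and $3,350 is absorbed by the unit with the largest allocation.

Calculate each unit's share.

Unit 1B: $680 | Unit 3B: $720 | Unit 5A: $570 | Unit 3A: $750 | Unit 1A: $330 | Unit 2A: $300

Totals — floor area 34,815, metered usage 16,049.
Composite weights (55% floor area + 45% metered usage): Unit 1B 0.2032; Unit 3B 0.2161; Unit 5A 0.1713; Unit 3A 0.2218; Unit 1A 0.0974; Unit 2A 0.0902.
Raw shares: Unit 1B 680.84; Unit 3B 723.90; Unit 5A 573.80; Unit 3A 742.96; Unit 1A 326.18; Unit 2A 302.32.
At nearest $10: Unit 1B $680; Unit 3B $720; Unit 5A $570; Unit 3A $740; Unit 1A $330; Unit 2A $300. Sum = $3,340.
Difference $3,350 − $3,340 = +$10 applied to largest allocation (Unit 3A): Unit 3A becomes $750.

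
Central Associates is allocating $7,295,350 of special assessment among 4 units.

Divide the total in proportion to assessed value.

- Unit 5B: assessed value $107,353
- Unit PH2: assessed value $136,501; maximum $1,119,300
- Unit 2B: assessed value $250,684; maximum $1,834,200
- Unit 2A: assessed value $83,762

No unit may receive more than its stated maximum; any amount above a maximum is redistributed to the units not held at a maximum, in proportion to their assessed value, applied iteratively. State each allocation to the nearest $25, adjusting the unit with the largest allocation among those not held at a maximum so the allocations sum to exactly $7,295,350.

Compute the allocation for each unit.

Unit 5B: $2,438,900; Unit PH2: $1,119,300; Unit 2B: $1,834,200; Unit 2A: $1,902,950

Sum of assessed value: 578,300.
Unconstrained shares: Unit 5B 1,354,275.82; Unit PH2 1,721,982.66; Unit 2B 3,162,420.06; Unit 2A 1,056,671.46.
Held at cap: Unit PH2 ($1,119,300), Unit 2B ($1,834,200); residual $4,341,850 reallocated over remaining assessed value 191,115.
Remaining shares: Unit 5B 2,438,901.31 → $2,438,900; Unit 2A 1,902,948.69 → $1,902,950.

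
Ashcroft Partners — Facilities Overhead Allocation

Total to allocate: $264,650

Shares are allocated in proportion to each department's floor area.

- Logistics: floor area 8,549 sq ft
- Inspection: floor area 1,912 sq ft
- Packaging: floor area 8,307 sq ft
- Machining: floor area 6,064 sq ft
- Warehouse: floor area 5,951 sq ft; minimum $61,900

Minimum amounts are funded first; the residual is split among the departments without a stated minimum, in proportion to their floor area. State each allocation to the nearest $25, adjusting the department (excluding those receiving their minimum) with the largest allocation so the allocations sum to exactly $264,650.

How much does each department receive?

Guaranteed amounts: Warehouse $61,900. Remaining pool $202,750.
Remaining pool split over remaining floor area 24,832: Logistics 69,801.46 → $69,800; Inspection 15,611.23 → $15,600; Packaging 67,825.56 → $67,825; Machining 49,511.76 → $49,500.
Rounding difference +$25 applied to Logistics → $69,825.

Logistics: $69,825 | Inspection: $15,600 | Packaging: $67,825 | Machining: $49,500 | Warehouse: $61,900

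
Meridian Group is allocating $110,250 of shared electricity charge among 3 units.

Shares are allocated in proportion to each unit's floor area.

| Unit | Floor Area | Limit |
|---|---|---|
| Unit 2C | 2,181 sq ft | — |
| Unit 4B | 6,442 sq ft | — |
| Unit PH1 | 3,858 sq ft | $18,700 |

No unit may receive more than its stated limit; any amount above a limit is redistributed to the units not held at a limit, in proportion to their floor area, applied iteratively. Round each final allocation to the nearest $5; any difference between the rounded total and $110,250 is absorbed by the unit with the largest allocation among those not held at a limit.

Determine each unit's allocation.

Unit 2C: $23,155 · Unit 4B: $68,395 · Unit PH1: $18,700

Total floor area = 12,481.
Unconstrained shares: Unit 2C 19,265.70; Unit 4B 56,904.94; Unit PH1 34,079.36.
Held at cap: Unit PH1 ($18,700); residual $91,550 reallocated over remaining floor area 8,623.
Remaining shares: Unit 2C 23,155.58 → $23,155; Unit 4B 68,394.42 → $68,395.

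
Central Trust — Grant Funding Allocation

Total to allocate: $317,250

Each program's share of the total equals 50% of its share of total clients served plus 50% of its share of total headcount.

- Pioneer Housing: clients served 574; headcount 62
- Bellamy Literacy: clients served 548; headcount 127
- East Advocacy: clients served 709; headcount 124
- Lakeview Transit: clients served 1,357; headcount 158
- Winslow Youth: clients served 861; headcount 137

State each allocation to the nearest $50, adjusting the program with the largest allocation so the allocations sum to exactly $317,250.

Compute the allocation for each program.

Totals — clients served 4,049, headcount 608.
Blended shares (50% clients served + 50% headcount): Pioneer Housing 0.1219; Bellamy Literacy 0.1721; East Advocacy 0.1895; Lakeview Transit 0.2975; Winslow Youth 0.2190.
Proportional shares: Pioneer Housing 38,662.79; Bellamy Literacy 54,602.47; East Advocacy 60,127.18; Lakeview Transit 94,383.92; Winslow Youth 69,473.63.
Rounded to nearest $50: Pioneer Housing $38,650; Bellamy Literacy $54,600; East Advocacy $60,150; Lakeview Transit $94,400; Winslow Youth $69,450. Sum = $317,250.
No rounding difference to absorb.

Pioneer Housing: $38,650; Bellamy Literacy: $54,600; East Advocacy: $60,150; Lakeview Transit: $94,400; Winslow Youth: $69,450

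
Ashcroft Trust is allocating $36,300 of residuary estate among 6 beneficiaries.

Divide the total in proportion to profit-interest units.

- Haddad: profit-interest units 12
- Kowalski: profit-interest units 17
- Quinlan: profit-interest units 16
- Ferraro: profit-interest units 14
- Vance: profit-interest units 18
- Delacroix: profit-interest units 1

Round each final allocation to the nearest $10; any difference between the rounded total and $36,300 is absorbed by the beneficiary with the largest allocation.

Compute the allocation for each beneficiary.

Haddad: $5,580; Kowalski: $7,910; Quinlan: $7,450; Ferraro: $6,520; Vance: $8,370; Delacroix: $470

Total profit-interest units = 78.
Pro-rata amounts: Haddad 12/78 × $36,300 = 5,584.62; Kowalski 17/78 × $36,300 = 7,911.54; Quinlan 16/78 × $36,300 = 7,446.15; Ferraro 14/78 × $36,300 = 6,515.38; Vance 18/78 × $36,300 = 8,376.92; Delacroix 1/78 × $36,300 = 465.38.
After rounding ($10): Haddad $5,580; Kowalski $7,910; Quinlan $7,450; Ferraro $6,520; Vance $8,380; Delacroix $470. Sum = $36,310.
Difference $36,300 − $36,310 = −$10 applied to largest allocation (Vance): Vance becomes $8,370.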